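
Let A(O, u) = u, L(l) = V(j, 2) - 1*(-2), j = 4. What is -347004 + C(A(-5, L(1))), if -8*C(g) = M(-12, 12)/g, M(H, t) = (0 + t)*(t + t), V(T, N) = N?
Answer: -347013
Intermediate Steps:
M(H, t) = 2*t² (M(H, t) = t*(2*t) = 2*t²)
L(l) = 4 (L(l) = 2 - 1*(-2) = 2 + 2 = 4)
C(g) = -36/g (C(g) = -2*12²/(8*g) = -2*144/(8*g) = -36/g)
-347004 + C(A(-5, L(1))) = -347004 - 36/4 = -347004 - 36*¼ = -347004 - 9 = -347013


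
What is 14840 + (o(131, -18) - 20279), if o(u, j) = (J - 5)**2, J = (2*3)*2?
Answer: -5390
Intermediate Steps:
J = 12 (J = 6*2 = 12)
o(u, j) = 49 (o(u, j) = (12 - 5)**2 = 7**2 = 49)
14840 + (o(131, -18) - 20279) = 14840 + (49 - 20279) = 14840 - 20230 = -5390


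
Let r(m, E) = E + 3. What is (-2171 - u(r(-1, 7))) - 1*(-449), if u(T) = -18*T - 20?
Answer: -1522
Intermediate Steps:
r(m, E) = 3 + E
u(T) = -20 - 18*T
(-2171 - u(r(-1, 7))) - 1*(-449) = (-2171 - (-20 - 18*(3 + 7))) - 1*(-449) = (-2171 - (-20 - 18*10)) + 449 = (-2171 - (-20 - 180)) + 449 = (-2171 - 1*(-200)) + 449 = (-2171 + 200) + 449 = -1971 + 449 = -1522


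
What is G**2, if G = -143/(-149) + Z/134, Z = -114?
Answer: 1183744/99660289 ≈ 0.011878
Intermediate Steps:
G = 1088/9983 (G = -143/(-149) - 114/134 = -143*(-1/149) - 114*1/134 = 143/149 - 57/67 = 1088/9983 ≈ 0.10899)
G**2 = (1088/9983)**2 = 1183744/99660289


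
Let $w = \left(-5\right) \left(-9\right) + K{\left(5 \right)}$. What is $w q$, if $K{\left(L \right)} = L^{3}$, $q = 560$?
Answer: $95200$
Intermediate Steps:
$w = 170$ ($w = \left(-5\right) \left(-9\right) + 5^{3} = 45 + 125 = 170$)
$w q = 170 \cdot 560 = 95200$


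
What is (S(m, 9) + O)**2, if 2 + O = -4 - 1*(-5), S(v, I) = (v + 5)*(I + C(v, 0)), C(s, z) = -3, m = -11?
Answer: 1369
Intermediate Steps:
S(v, I) = (-3 + I)*(5 + v) (S(v, I) = (v + 5)*(I - 3) = (5 + v)*(-3 + I) = (-3 + I)*(5 + v))
O = -1 (O = -2 + (-4 - 1*(-5)) = -2 + (-4 + 5) = -2 + 1 = -1)
(S(m, 9) + O)**2 = ((-15 - 3*(-11) + 5*9 + 9*(-11)) - 1)**2 = ((-15 + 33 + 45 - 99) - 1)**2 = (-36 - 1)**2 = (-37)**2 = 1369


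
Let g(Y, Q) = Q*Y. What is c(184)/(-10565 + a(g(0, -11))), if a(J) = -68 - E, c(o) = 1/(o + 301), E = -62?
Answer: -1/5126935 ≈ -1.9505e-7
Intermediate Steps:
c(o) = 1/(301 + o)
a(J) = -6 (a(J) = -68 - 1*(-62) = -68 + 62 = -6)
c(184)/(-10565 + a(g(0, -11))) = 1/((301 + 184)*(-10565 - 6)) = 1/(485*(-10571)) = (1/485)*(-1/10571) = -1/5126935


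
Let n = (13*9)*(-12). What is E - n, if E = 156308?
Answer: 157712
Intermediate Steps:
n = -1404 (n = 117*(-12) = -1404)
E - n = 156308 - 1*(-1404) = 156308 + 1404 = 157712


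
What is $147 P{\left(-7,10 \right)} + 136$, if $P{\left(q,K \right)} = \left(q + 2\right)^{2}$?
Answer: $3811$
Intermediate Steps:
$P{\left(q,K \right)} = \left(2 + q\right)^{2}$
$147 P{\left(-7,10 \right)} + 136 = 147 \left(2 - 7\right)^{2} + 136 = 147 \left(-5\right)^{2} + 136 = 147 \cdot 25 + 136 = 3675 + 136 = 3811$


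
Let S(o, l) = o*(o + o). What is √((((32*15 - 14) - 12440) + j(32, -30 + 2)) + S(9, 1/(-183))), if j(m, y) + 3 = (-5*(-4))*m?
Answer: 5*I*√447 ≈ 105.71*I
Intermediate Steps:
j(m, y) = -3 + 20*m (j(m, y) = -3 + (-5*(-4))*m = -3 + 20*m)
S(o, l) = 2*o² (S(o, l) = o*(2*o) = 2*o²)
√((((32*15 - 14) - 12440) + j(32, -30 + 2)) + S(9, 1/(-183))) = √((((32*15 - 14) - 12440) + (-3 + 20*32)) + 2*9²) = √((((480 - 14) - 12440) + (-3 + 640)) + 2*81) = √(((466 - 12440) + 637) + 162) = √((-11974 + 637) + 162) = √(-11337 + 162) = √(-11175) = 5*I*√447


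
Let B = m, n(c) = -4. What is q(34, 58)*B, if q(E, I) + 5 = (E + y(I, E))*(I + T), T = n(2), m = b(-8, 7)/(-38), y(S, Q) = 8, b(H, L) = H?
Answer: 9052/19 ≈ 476.42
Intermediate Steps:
m = 4/19 (m = -8/(-38) = -8*(-1/38) = 4/19 ≈ 0.21053)
T = -4
B = 4/19 ≈ 0.21053
q(E, I) = -5 + (-4 + I)*(8 + E) (q(E, I) = -5 + (E + 8)*(I - 4) = -5 + (8 + E)*(-4 + I) = -5 + (-4 + I)*(8 + E))
q(34, 58)*B = (-37 - 4*34 + 8*58 + 34*58)*(4/19) = (-37 - 136 + 464 + 1972)*(4/19) = 2263*(4/19) = 9052/19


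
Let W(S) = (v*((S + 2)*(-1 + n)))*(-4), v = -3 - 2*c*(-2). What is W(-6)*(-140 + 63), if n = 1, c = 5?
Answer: 0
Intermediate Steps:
v = 17 (v = -3 - 10*(-2) = -3 - 2*(-10) = -3 + 20 = 17)
W(S) = 0 (W(S) = (17*((S + 2)*(-1 + 1)))*(-4) = (17*((2 + S)*0))*(-4) = (17*0)*(-4) = 0*(-4) = 0)
W(-6)*(-140 + 63) = 0*(-140 + 63) = 0*(-77) = 0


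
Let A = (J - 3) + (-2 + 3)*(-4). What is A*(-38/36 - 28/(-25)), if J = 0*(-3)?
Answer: -203/450 ≈ -0.45111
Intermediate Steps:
J = 0
A = -7 (A = (0 - 3) + (-2 + 3)*(-4) = -3 + 1*(-4) = -3 - 4 = -7)
A*(-38/36 - 28/(-25)) = -7*(-38/36 - 28/(-25)) = -7*(-38*1/36 - 28*(-1/25)) = -7*(-19/18 + 28/25) = -7*29/450 = -203/450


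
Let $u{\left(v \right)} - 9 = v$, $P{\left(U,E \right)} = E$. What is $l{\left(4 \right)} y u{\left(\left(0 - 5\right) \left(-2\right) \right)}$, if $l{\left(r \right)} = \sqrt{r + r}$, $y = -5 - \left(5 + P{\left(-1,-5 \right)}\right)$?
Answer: $- 190 \sqrt{2} \approx -268.7$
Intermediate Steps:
$u{\left(v \right)} = 9 + v$
$y = -5$ ($y = -5 - 0 = -5 + \left(-5 + 5\right) = -5 + 0 = -5$)
$l{\left(r \right)} = \sqrt{2} \sqrt{r}$ ($l{\left(r \right)} = \sqrt{2 r} = \sqrt{2} \sqrt{r}$)
$l{\left(4 \right)} y u{\left(\left(0 - 5\right) \left(-2\right) \right)} = \sqrt{2} \sqrt{4} \left(-5\right) \left(9 + \left(0 - 5\right) \left(-2\right)\right) = \sqrt{2} \cdot 2 \left(-5\right) \left(9 - -10\right) = 2 \sqrt{2} \left(-5\right) \left(9 + 10\right) = - 10 \sqrt{2} \cdot 19 = - 190 \sqrt{2}$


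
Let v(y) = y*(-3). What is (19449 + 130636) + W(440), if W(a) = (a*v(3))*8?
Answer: 118405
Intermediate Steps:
v(y) = -3*y
W(a) = -72*a (W(a) = (a*(-3*3))*8 = (a*(-9))*8 = -9*a*8 = -72*a)
(19449 + 130636) + W(440) = (19449 + 130636) - 72*440 = 150085 - 31680 = 118405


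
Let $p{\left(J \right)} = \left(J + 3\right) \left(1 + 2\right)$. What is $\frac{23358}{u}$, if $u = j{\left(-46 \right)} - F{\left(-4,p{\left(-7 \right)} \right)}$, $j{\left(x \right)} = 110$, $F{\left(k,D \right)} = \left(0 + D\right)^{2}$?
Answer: $-687$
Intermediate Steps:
$p{\left(J \right)} = 9 + 3 J$ ($p{\left(J \right)} = \left(3 + J\right) 3 = 9 + 3 J$)
$F{\left(k,D \right)} = D^{2}$
$u = -34$ ($u = 110 - \left(9 + 3 \left(-7\right)\right)^{2} = 110 - \left(9 - 21\right)^{2} = 110 - \left(-12\right)^{2} = 110 - 144 = -34$)
$\frac{23358}{u} = \frac{23358}{-34} = 23358 \left(- \frac{1}{34}\right) = -687$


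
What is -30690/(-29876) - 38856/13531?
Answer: -691647/375002 ≈ -1.8444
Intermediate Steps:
-30690/(-29876) - 38856/13531 = -30690*(-1/29876) - 38856*1/13531 = 1395/1358 - 38856/13531 = -691647/375002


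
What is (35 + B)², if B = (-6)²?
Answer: 5041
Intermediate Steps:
B = 36
(35 + B)² = (35 + 36)² = 71² = 5041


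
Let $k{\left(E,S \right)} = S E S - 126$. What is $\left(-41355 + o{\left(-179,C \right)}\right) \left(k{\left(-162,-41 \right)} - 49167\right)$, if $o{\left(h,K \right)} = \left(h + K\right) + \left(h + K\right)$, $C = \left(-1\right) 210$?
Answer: $13550604795$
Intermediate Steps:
$C = -210$
$o{\left(h,K \right)} = 2 K + 2 h$ ($o{\left(h,K \right)} = \left(K + h\right) + \left(K + h\right) = 2 K + 2 h$)
$k{\left(E,S \right)} = -126 + E S^{2}$ ($k{\left(E,S \right)} = E S S - 126 = E S^{2} - 126 = -126 + E S^{2}$)
$\left(-41355 + o{\left(-179,C \right)}\right) \left(k{\left(-162,-41 \right)} - 49167\right) = \left(-41355 + \left(2 \left(-210\right) + 2 \left(-179\right)\right)\right) \left(\left(-126 - 162 \left(-41\right)^{2}\right) - 49167\right) = \left(-41355 - 778\right) \left(\left(-126 - 272322\right) - 49167\right) = - 42133 \left(-272448 - 49167\right) = \left(-42133\right) \left(-321615\right) = 13550604795$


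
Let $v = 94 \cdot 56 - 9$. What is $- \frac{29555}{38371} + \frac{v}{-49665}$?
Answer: $- \frac{333897736}{381139143} \approx -0.87605$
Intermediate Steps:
$v = 5255$ ($v = 5264 - 9 = 5255$)
$- \frac{29555}{38371} + \frac{v}{-49665} = - \frac{29555}{38371} + \frac{5255}{-49665} = \left(-29555\right) \frac{1}{38371} + 5255 \left(- \frac{1}{49665}\right) = - \frac{29555}{38371} - \frac{1051}{9933} = - \frac{333897736}{381139143}$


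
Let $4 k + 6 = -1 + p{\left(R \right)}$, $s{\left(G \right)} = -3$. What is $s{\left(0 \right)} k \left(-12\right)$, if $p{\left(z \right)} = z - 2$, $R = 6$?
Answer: $-27$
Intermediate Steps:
$p{\left(z \right)} = -2 + z$
$k = - \frac{3}{4}$ ($k = - \frac{3}{2} + \frac{-1 + \left(-2 + 6\right)}{4} = - \frac{3}{2} + \frac{-1 + 4}{4} = - \frac{3}{2} + \frac{1}{4} \cdot 3 = - \frac{3}{2} + \frac{3}{4} = - \frac{3}{4} \approx -0.75$)
$s{\left(0 \right)} k \left(-12\right) = \left(-3\right) \left(- \frac{3}{4}\right) \left(-12\right) = \frac{9}{4} \left(-12\right) = -27$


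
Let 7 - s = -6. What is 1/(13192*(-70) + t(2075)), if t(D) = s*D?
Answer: -1/896465 ≈ -1.1155e-6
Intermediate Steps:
s = 13 (s = 7 - 1*(-6) = 7 + 6 = 13)
t(D) = 13*D
1/(13192*(-70) + t(2075)) = 1/(13192*(-70) + 13*2075) = 1/(-923440 + 26975) = 1/(-896465) = -1/896465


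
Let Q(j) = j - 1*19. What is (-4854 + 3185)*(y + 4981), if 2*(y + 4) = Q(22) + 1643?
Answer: -9680200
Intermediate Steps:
Q(j) = -19 + j (Q(j) = j - 19 = -19 + j)
y = 819 (y = -4 + ((-19 + 22) + 1643)/2 = -4 + (3 + 1643)/2 = -4 + (½)*1646 = -4 + 823 = 819)
(-4854 + 3185)*(y + 4981) = (-4854 + 3185)*(819 + 4981) = -1669*5800 = -9680200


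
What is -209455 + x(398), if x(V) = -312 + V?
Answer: -209369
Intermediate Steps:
-209455 + x(398) = -209455 + (-312 + 398) = -209455 + 86 = -209369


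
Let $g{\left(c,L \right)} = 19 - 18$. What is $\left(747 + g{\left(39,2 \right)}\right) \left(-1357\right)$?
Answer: $-1015036$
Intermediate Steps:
$g{\left(c,L \right)} = 1$
$\left(747 + g{\left(39,2 \right)}\right) \left(-1357\right) = \left(747 + 1\right) \left(-1357\right) = 748 \left(-1357\right) = -1015036$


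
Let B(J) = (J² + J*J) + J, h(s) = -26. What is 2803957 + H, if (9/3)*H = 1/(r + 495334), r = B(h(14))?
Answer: 4177839850861/1489980 ≈ 2.8040e+6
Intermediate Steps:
B(J) = J + 2*J² (B(J) = (J² + J²) + J = 2*J² + J = J + 2*J²)
r = 1326 (r = -26*(1 + 2*(-26)) = -26*(1 - 52) = -26*(-51) = 1326)
H = 1/1489980 (H = 1/(3*(1326 + 495334)) = (⅓)/496660 = (⅓)*(1/496660) = 1/1489980 ≈ 6.7115e-7)
2803957 + H = 2803957 + 1/1489980 = 4177839850861/1489980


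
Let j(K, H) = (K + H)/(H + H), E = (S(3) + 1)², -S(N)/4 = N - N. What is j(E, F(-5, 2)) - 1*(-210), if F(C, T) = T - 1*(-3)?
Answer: 1053/5 ≈ 210.60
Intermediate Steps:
S(N) = 0 (S(N) = -4*(N - N) = -4*0 = 0)
F(C, T) = 3 + T (F(C, T) = T + 3 = 3 + T)
E = 1 (E = (0 + 1)² = 1² = 1)
j(K, H) = (H + K)/(2*H) (j(K, H) = (H + K)/((2*H)) = (H + K)*(1/(2*H)) = (H + K)/(2*H))
j(E, F(-5, 2)) - 1*(-210) = ((3 + 2) + 1)/(2*(3 + 2)) - 1*(-210) = (½)*(5 + 1)/5 + 210 = (½)*(⅕)*6 + 210 = ⅗ + 210 = 1053/5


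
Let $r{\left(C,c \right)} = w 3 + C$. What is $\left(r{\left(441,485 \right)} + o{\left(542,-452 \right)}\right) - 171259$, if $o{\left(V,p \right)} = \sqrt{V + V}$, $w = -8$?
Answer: $-170842 + 2 \sqrt{271} \approx -1.7081 \cdot 10^{5}$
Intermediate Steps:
$r{\left(C,c \right)} = -24 + C$ ($r{\left(C,c \right)} = \left(-8\right) 3 + C = -24 + C$)
$o{\left(V,p \right)} = \sqrt{2} \sqrt{V}$ ($o{\left(V,p \right)} = \sqrt{2 V} = \sqrt{2} \sqrt{V}$)
$\left(r{\left(441,485 \right)} + o{\left(542,-452 \right)}\right) - 171259 = \left(\left(-24 + 441\right) + \sqrt{2} \sqrt{542}\right) - 171259 = \left(417 + 2 \sqrt{271}\right) - 171259 = -170842 + 2 \sqrt{271}$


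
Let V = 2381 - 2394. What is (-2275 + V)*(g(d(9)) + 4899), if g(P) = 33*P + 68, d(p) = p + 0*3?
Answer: -12044032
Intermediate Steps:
d(p) = p (d(p) = p + 0 = p)
g(P) = 68 + 33*P
V = -13
(-2275 + V)*(g(d(9)) + 4899) = (-2275 - 13)*((68 + 33*9) + 4899) = -2288*((68 + 297) + 4899) = -2288*(365 + 4899) = -2288*5264 = -12044032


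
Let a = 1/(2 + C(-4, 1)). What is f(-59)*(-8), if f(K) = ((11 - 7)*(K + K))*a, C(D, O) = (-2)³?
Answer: -1888/3 ≈ -629.33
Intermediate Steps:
C(D, O) = -8
a = -⅙ (a = 1/(2 - 8) = 1/(-6) = -⅙ ≈ -0.16667)
f(K) = -4*K/3 (f(K) = ((11 - 7)*(K + K))*(-⅙) = (4*(2*K))*(-⅙) = (8*K)*(-⅙) = -4*K/3)
f(-59)*(-8) = -4/3*(-59)*(-8) = (236/3)*(-8) = -1888/3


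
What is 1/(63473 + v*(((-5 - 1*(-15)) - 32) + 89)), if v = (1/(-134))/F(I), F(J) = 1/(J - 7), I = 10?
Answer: 2/126943 ≈ 1.5755e-5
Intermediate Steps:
F(J) = 1/(-7 + J)
v = -3/134 (v = (1/(-134))/(1/(-7 + 10)) = (1*(-1/134))/(1/3) = -1/(134*⅓) = -1/134*3 = -3/134 ≈ -0.022388)
1/(63473 + v*(((-5 - 1*(-15)) - 32) + 89)) = 1/(63473 - 3*(((-5 - 1*(-15)) - 32) + 89)/134) = 1/(63473 - 3*(((-5 + 15) - 32) + 89)/134) = 1/(63473 - 3*((10 - 32) + 89)/134) = 1/(63473 - 3*(-22 + 89)/134) = 1/(63473 - 3/134*67) = 1/(63473 - 3/2) = 1/(126943/2) = 2/126943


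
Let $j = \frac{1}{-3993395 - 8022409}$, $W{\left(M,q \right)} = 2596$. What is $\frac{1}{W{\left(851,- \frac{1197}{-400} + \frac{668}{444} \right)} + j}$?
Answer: $\frac{12015804}{31193027183} \approx 0.00038521$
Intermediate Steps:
$j = - \frac{1}{12015804}$ ($j = \frac{1}{-12015804} = - \frac{1}{12015804} \approx -8.3224 \cdot 10^{-8}$)
$\frac{1}{W{\left(851,- \frac{1197}{-400} + \frac{668}{444} \right)} + j} = \frac{1}{2596 - \frac{1}{12015804}} = \frac{1}{\frac{31193027183}{12015804}} = \frac{12015804}{31193027183}$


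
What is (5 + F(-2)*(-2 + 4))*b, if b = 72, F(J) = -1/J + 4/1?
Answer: 1008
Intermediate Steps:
F(J) = 4 - 1/J (F(J) = -1/J + 4*1 = -1/J + 4 = 4 - 1/J)
(5 + F(-2)*(-2 + 4))*b = (5 + (4 - 1/(-2))*(-2 + 4))*72 = (5 + (4 - 1*(-1/2))*2)*72 = (5 + (4 + 1/2)*2)*72 = (5 + (9/2)*2)*72 = (5 + 9)*72 = 14*72 = 1008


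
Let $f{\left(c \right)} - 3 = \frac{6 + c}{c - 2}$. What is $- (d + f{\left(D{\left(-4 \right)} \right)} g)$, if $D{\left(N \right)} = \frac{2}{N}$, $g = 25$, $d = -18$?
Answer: $-2$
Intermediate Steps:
$f{\left(c \right)} = 3 + \frac{6 + c}{-2 + c}$ ($f{\left(c \right)} = 3 + \frac{6 + c}{c - 2} = 3 + \frac{6 + c}{-2 + c}$)
$- (d + f{\left(D{\left(-4 \right)} \right)} g) = - (-18 + \frac{4 \frac{2}{-4}}{-2 + \frac{2}{-4}} \cdot 25) = - (-18 + \frac{4 \cdot 2 \left(- \frac{1}{4}\right)}{-2 + 2 \left(- \frac{1}{4}\right)} 25) = - (-18 + 4 \left(- \frac{1}{2}\right) \frac{1}{-2 - \frac{1}{2}} \cdot 25) = - (-18 + 4 \left(- \frac{1}{2}\right) \frac{1}{- \frac{5}{2}} \cdot 25) = - (-18 + 4 \left(- \frac{1}{2}\right) \left(- \frac{2}{5}\right) 25) = - (-18 + \frac{4}{5} \cdot 25) = - (-18 + 20) = \left(-1\right) 2 = -2$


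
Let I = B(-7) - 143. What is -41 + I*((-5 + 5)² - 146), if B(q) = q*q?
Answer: 13683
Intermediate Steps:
B(q) = q²
I = -94 (I = (-7)² - 143 = 49 - 143 = -94)
-41 + I*((-5 + 5)² - 146) = -41 - 94*((-5 + 5)² - 146) = -41 - 94*(0² - 146) = -41 - 94*(0 - 146) = -41 - 94*(-146) = -41 + 13724 = 13683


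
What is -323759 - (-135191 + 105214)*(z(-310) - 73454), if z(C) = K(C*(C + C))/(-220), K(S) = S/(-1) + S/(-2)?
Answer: -23792679032/11 ≈ -2.1630e+9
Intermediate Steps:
K(S) = -3*S/2 (K(S) = S*(-1) + S*(-½) = -S - S/2 = -3*S/2)
z(C) = 3*C²/220 (z(C) = -3*C*(C + C)/2/(-220) = -3*C*2*C/2*(-1/220) = -3*C²*(-1/220) = 3*C²/220)
-323759 - (-135191 + 105214)*(z(-310) - 73454) = -323759 - (-135191 + 105214)*((3/220)*(-310)² - 73454) = -323759 - (-29977)*((3/220)*96100 - 73454) = -323759 - (-29977)*(14415/11 - 73454) = -323759 - (-29977)*(-793579)/11 = -323759 - 1*23789117683/11 = -323759 - 23789117683/11 = -23792679032/11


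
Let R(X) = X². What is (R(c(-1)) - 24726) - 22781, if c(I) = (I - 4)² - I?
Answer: -46831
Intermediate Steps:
c(I) = (-4 + I)² - I
(R(c(-1)) - 24726) - 22781 = (((-4 - 1)² - 1*(-1))² - 24726) - 22781 = (((-5)² + 1)² - 24726) - 22781 = ((25 + 1)² - 24726) - 22781 = (26² - 24726) - 22781 = (676 - 24726) - 22781 = -24050 - 22781 = -46831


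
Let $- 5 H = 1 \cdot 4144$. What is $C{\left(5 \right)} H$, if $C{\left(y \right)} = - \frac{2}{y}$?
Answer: $\frac{8288}{25} \approx 331.52$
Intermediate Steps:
$H = - \frac{4144}{5}$ ($H = - \frac{1 \cdot 4144}{5} = \left(- \frac{1}{5}\right) 4144 = - \frac{4144}{5} \approx -828.8$)
$C{\left(5 \right)} H = - \frac{2}{5} \left(- \frac{4144}{5}\right) = \left(-2\right) \frac{1}{5} \left(- \frac{4144}{5}\right) = \left(- \frac{2}{5}\right) \left(- \frac{4144}{5}\right) = \frac{8288}{25}$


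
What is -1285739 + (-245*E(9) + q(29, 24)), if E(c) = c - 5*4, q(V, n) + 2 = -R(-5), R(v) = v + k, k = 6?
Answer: -1283047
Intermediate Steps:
R(v) = 6 + v (R(v) = v + 6 = 6 + v)
q(V, n) = -3 (q(V, n) = -2 - (6 - 5) = -2 - 1*1 = -2 - 1 = -3)
E(c) = -20 + c (E(c) = c - 20 = -20 + c)
-1285739 + (-245*E(9) + q(29, 24)) = -1285739 + (-245*(-20 + 9) - 3) = -1285739 + (-245*(-11) - 3) = -1285739 + (2695 - 3) = -1285739 + 2692 = -1283047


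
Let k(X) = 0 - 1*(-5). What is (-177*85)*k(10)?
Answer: -75225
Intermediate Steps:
k(X) = 5 (k(X) = 0 + 5 = 5)
(-177*85)*k(10) = -177*85*5 = -15045*5 = -75225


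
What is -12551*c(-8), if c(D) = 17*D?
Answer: 1706936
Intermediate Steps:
-12551*c(-8) = -213367*(-8) = -12551*(-136) = 1706936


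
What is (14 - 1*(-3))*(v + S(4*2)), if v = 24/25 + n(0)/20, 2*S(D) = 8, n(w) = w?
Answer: 2108/25 ≈ 84.320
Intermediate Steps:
S(D) = 4 (S(D) = (½)*8 = 4)
v = 24/25 (v = 24/25 + 0/20 = 24*(1/25) + 0*(1/20) = 24/25 + 0 = 24/25 ≈ 0.96000)
(14 - 1*(-3))*(v + S(4*2)) = (14 - 1*(-3))*(24/25 + 4) = (14 + 3)*(124/25) = 17*(124/25) = 2108/25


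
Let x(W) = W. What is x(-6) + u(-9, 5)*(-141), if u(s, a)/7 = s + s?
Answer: 17760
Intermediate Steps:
u(s, a) = 14*s (u(s, a) = 7*(s + s) = 7*(2*s) = 14*s)
x(-6) + u(-9, 5)*(-141) = -6 + (14*(-9))*(-141) = -6 - 126*(-141) = -6 + 17766 = 17760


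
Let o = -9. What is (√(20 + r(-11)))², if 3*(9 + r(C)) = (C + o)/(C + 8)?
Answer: 119/9 ≈ 13.222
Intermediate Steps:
r(C) = -9 + (-9 + C)/(3*(8 + C)) (r(C) = -9 + ((C - 9)/(C + 8))/3 = -9 + ((-9 + C)/(8 + C))/3 = -9 + (-9 + C)/(3*(8 + C)))
(√(20 + r(-11)))² = (√(20 + (-225 - 26*(-11))/(3*(8 - 11))))² = (√(20 + (⅓)*(-225 + 286)/(-3)))² = (√(20 + (⅓)*(-⅓)*61))² = (√(20 - 61/9))² = (√(119/9))² = (√119/3)² = 119/9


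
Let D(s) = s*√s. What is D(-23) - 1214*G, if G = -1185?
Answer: 1438590 - 23*I*√23 ≈ 1.4386e+6 - 110.3*I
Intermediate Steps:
D(s) = s^(3/2)
D(-23) - 1214*G = (-23)^(3/2) - 1214*(-1185) = -23*I*√23 + 1438590 = 1438590 - 23*I*√23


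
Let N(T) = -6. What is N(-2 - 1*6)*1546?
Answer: -9276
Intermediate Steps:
N(-2 - 1*6)*1546 = -6*1546 = -9276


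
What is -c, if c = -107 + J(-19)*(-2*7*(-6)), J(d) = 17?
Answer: -1321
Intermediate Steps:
c = 1321 (c = -107 + 17*(-2*7*(-6)) = -107 + 17*(-14*(-6)) = -107 + 17*84 = -107 + 1428 = 1321)
-c = -1*1321 = -1321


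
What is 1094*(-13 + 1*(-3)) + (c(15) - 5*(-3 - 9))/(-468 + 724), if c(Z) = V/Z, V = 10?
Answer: -6721445/384 ≈ -17504.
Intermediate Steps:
c(Z) = 10/Z
1094*(-13 + 1*(-3)) + (c(15) - 5*(-3 - 9))/(-468 + 724) = 1094*(-13 + 1*(-3)) + (10/15 - 5*(-3 - 9))/(-468 + 724) = 1094*(-13 - 3) + (10*(1/15) - 5*(-12))/256 = 1094*(-16) + (⅔ + 60)*(1/256) = -17504 + (182/3)*(1/256) = -17504 + 91/384 = -6721445/384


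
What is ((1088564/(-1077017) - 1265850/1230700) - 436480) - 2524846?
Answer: -78503907374710473/26509696438 ≈ -2.9613e+6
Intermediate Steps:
((1088564/(-1077017) - 1265850/1230700) - 436480) - 2524846 = ((1088564*(-1/1077017) - 1265850*1/1230700) - 436480) - 2524846 = ((-1088564/1077017 - 25317/24614) - 436480) - 2524846 = (-54060753685/26509696438 - 436480) - 2524846 = -11571006362011925/26509696438 - 2524846 = -78503907374710473/26509696438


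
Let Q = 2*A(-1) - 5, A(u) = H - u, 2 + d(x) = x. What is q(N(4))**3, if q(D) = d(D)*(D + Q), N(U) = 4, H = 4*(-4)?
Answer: -238328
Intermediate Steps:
H = -16
d(x) = -2 + x
A(u) = -16 - u
Q = -35 (Q = 2*(-16 - 1*(-1)) - 5 = 2*(-16 + 1) - 5 = 2*(-15) - 5 = -30 - 5 = -35)
q(D) = (-35 + D)*(-2 + D) (q(D) = (-2 + D)*(D - 35) = (-2 + D)*(-35 + D) = (-35 + D)*(-2 + D))
q(N(4))**3 = ((-35 + 4)*(-2 + 4))**3 = (-31*2)**3 = (-62)**3 = -238328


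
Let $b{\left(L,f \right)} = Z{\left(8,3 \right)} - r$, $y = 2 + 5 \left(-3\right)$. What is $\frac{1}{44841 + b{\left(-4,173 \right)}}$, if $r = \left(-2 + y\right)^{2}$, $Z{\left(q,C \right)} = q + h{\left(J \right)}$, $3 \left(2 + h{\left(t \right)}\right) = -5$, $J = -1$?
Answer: $\frac{3}{133861} \approx 2.2411 \cdot 10^{-5}$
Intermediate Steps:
$h{\left(t \right)} = - \frac{11}{3}$ ($h{\left(t \right)} = -2 + \frac{1}{3} \left(-5\right) = -2 - \frac{5}{3} = - \frac{11}{3}$)
$Z{\left(q,C \right)} = - \frac{11}{3} + q$ ($Z{\left(q,C \right)} = q - \frac{11}{3} = - \frac{11}{3} + q$)
$y = -13$ ($y = 2 - 15 = -13$)
$r = 225$ ($r = \left(-2 - 13\right)^{2} = \left(-15\right)^{2} = 225$)
$b{\left(L,f \right)} = - \frac{662}{3}$ ($b{\left(L,f \right)} = \left(- \frac{11}{3} + 8\right) - 225 = \frac{13}{3} - 225 = - \frac{662}{3}$)
$\frac{1}{44841 + b{\left(-4,173 \right)}} = \frac{1}{44841 - \frac{662}{3}} = \frac{1}{\frac{133861}{3}} = \frac{3}{133861}$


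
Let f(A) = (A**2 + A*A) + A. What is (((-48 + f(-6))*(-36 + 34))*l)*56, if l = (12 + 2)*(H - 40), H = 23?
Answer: 479808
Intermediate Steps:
f(A) = A + 2*A**2 (f(A) = (A**2 + A**2) + A = 2*A**2 + A = A + 2*A**2)
l = -238 (l = (12 + 2)*(23 - 40) = 14*(-17) = -238)
(((-48 + f(-6))*(-36 + 34))*l)*56 = (((-48 - 6*(1 + 2*(-6)))*(-36 + 34))*(-238))*56 = (((-48 - 6*(1 - 12))*(-2))*(-238))*56 = (((-48 - 6*(-11))*(-2))*(-238))*56 = (((-48 + 66)*(-2))*(-238))*56 = ((18*(-2))*(-238))*56 = -36*(-238)*56 = 8568*56 = 479808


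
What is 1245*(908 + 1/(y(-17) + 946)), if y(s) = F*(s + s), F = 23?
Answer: 185396685/164 ≈ 1.1305e+6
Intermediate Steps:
y(s) = 46*s (y(s) = 23*(s + s) = 23*(2*s) = 46*s)
1245*(908 + 1/(y(-17) + 946)) = 1245*(908 + 1/(46*(-17) + 946)) = 1245*(908 + 1/(-782 + 946)) = 1245*(908 + 1/164) = 1245*(148913/164) = 185396685/164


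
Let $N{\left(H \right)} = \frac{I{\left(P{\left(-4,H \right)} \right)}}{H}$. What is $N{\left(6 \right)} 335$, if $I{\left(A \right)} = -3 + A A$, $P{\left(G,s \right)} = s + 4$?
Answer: $\frac{32495}{6} \approx 5415.8$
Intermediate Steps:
$P{\left(G,s \right)} = 4 + s$
$I{\left(A \right)} = -3 + A^{2}$
$N{\left(H \right)} = \frac{-3 + \left(4 + H\right)^{2}}{H}$
$N{\left(6 \right)} 335 = \frac{-3 + \left(4 + 6\right)^{2}}{6} \cdot 335 = \frac{-3 + 10^{2}}{6} \cdot 335 = \frac{-3 + 100}{6} \cdot 335 = \frac{1}{6} \cdot 97 \cdot 335 = \frac{97}{6} \cdot 335 = \frac{32495}{6}$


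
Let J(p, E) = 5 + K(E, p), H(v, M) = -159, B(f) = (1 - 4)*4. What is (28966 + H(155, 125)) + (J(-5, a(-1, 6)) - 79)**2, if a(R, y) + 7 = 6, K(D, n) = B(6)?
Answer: 36203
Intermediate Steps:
B(f) = -12 (B(f) = -3*4 = -12)
K(D, n) = -12
a(R, y) = -1 (a(R, y) = -7 + 6 = -1)
J(p, E) = -7 (J(p, E) = 5 - 12 = -7)
(28966 + H(155, 125)) + (J(-5, a(-1, 6)) - 79)**2 = (28966 - 159) + (-7 - 79)**2 = 28807 + (-86)**2 = 28807 + 7396 = 36203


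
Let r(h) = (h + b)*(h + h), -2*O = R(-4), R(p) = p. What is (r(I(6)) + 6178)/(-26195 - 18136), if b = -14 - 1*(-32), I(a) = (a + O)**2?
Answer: -794/2111 ≈ -0.37612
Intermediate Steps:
O = 2 (O = -1/2*(-4) = 2)
I(a) = (2 + a)**2 (I(a) = (a + 2)**2 = (2 + a)**2)
b = 18 (b = -14 + 32 = 18)
r(h) = 2*h*(18 + h) (r(h) = (h + 18)*(h + h) = (18 + h)*(2*h) = 2*h*(18 + h))
(r(I(6)) + 6178)/(-26195 - 18136) = (2*(2 + 6)**2*(18 + (2 + 6)**2) + 6178)/(-26195 - 18136) = (2*8**2*(18 + 8**2) + 6178)/(-44331) = (2*64*(18 + 64) + 6178)*(-1/44331) = (2*64*82 + 6178)*(-1/44331) = (10496 + 6178)*(-1/44331) = 16674*(-1/44331) = -794/2111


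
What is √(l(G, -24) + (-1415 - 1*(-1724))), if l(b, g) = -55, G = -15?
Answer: √254 ≈ 15.937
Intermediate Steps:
√(l(G, -24) + (-1415 - 1*(-1724))) = √(-55 + (-1415 - 1*(-1724))) = √(-55 + (-1415 + 1724)) = √(-55 + 309) = √254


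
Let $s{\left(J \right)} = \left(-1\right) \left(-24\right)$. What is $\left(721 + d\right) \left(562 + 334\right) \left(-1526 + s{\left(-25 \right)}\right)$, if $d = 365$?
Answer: $-1461530112$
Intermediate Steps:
$s{\left(J \right)} = 24$
$\left(721 + d\right) \left(562 + 334\right) \left(-1526 + s{\left(-25 \right)}\right) = \left(721 + 365\right) \left(562 + 334\right) \left(-1526 + 24\right) = 1086 \cdot 896 \left(-1502\right) = 973056 \left(-1502\right) = -1461530112$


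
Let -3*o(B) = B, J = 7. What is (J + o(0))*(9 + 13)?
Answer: 154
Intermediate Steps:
o(B) = -B/3
(J + o(0))*(9 + 13) = (7 - ⅓*0)*(9 + 13) = (7 + 0)*22 = 7*22 = 154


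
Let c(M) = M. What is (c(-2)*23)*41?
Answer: -1886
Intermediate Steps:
(c(-2)*23)*41 = -2*23*41 = -46*41 = -1886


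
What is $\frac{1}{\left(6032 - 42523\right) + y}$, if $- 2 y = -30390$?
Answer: $- \frac{1}{21296} \approx -4.6957 \cdot 10^{-5}$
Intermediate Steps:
$y = 15195$ ($y = \left(- \frac{1}{2}\right) \left(-30390\right) = 15195$)
$\frac{1}{\left(6032 - 42523\right) + y} = \frac{1}{\left(6032 - 42523\right) + 15195} = \frac{1}{-36491 + 15195} = \frac{1}{-21296} = - \frac{1}{21296}$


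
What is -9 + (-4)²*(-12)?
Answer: -201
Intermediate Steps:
-9 + (-4)²*(-12) = -9 + 16*(-12) = -9 - 192 = -201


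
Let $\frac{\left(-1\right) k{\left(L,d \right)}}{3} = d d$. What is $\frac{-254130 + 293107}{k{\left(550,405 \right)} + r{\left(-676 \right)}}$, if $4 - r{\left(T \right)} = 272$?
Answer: $- \frac{38977}{492343} \approx -0.079166$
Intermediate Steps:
$k{\left(L,d \right)} = - 3 d^{2}$ ($k{\left(L,d \right)} = - 3 d d = - 3 d^{2}$)
$r{\left(T \right)} = -268$ ($r{\left(T \right)} = 4 - 272 = -268$)
$\frac{-254130 + 293107}{k{\left(550,405 \right)} + r{\left(-676 \right)}} = \frac{-254130 + 293107}{- 3 \cdot 405^{2} - 268} = \frac{38977}{\left(-3\right) 164025 - 268} = \frac{38977}{-492075 - 268} = \frac{38977}{-492343} = 38977 \left(- \frac{1}{492343}\right) = - \frac{38977}{492343}$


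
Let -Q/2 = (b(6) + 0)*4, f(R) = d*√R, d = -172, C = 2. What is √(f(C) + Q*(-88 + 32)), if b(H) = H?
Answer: 2*√(672 - 43*√2) ≈ 49.444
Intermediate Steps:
f(R) = -172*√R
Q = -48 (Q = -2*(6 + 0)*4 = -12*4 = -2*24 = -48)
√(f(C) + Q*(-88 + 32)) = √(-172*√2 - 48*(-88 + 32)) = √(-172*√2 - 48*(-56)) = √(-172*√2 + 2688) = √(2688 - 172*√2)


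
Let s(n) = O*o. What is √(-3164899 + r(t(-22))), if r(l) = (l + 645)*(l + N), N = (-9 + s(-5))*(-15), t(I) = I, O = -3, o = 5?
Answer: 5*I*√118173 ≈ 1718.8*I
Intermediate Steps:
s(n) = -15 (s(n) = -3*5 = -15)
N = 360 (N = (-9 - 15)*(-15) = -24*(-15) = 360)
r(l) = (360 + l)*(645 + l) (r(l) = (l + 645)*(l + 360) = (645 + l)*(360 + l) = (360 + l)*(645 + l))
√(-3164899 + r(t(-22))) = √(-3164899 + (232200 + (-22)² + 1005*(-22))) = √(-3164899 + (232200 + 484 - 22110)) = √(-3164899 + 210574) = √(-2954325) = 5*I*√118173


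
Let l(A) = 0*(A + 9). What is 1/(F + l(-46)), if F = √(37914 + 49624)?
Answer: √87538/87538 ≈ 0.0033799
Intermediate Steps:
F = √87538 ≈ 295.87
l(A) = 0 (l(A) = 0*(9 + A) = 0)
1/(F + l(-46)) = 1/(√87538 + 0) = 1/(√87538) = √87538/87538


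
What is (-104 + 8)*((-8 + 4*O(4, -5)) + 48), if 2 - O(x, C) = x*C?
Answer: -12288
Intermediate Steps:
O(x, C) = 2 - C*x (O(x, C) = 2 - x*C = 2 - C*x)
(-104 + 8)*((-8 + 4*O(4, -5)) + 48) = (-104 + 8)*((-8 + 4*(2 - 1*(-5)*4)) + 48) = -96*((-8 + 4*(2 + 20)) + 48) = -96*((-8 + 4*22) + 48) = -96*((-8 + 88) + 48) = -96*(80 + 48) = -96*128 = -12288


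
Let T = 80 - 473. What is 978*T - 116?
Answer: -384470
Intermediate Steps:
T = -393
978*T - 116 = 978*(-393) - 116 = -384354 - 116 = -384470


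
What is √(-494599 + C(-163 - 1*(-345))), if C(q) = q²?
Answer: 15*I*√2051 ≈ 679.32*I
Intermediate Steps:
√(-494599 + C(-163 - 1*(-345))) = √(-494599 + (-163 - 1*(-345))²) = √(-494599 + (-163 + 345)²) = √(-494599 + 182²) = √(-494599 + 33124) = √(-461475) = 15*I*√2051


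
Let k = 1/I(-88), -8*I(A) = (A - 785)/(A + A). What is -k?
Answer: 1408/873 ≈ 1.6128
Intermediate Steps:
I(A) = -(-785 + A)/(16*A) (I(A) = -(A - 785)/(8*(A + A)) = -(-785 + A)/(8*(2*A)) = -(-785 + A)*1/(2*A)/8 = -(-785 + A)/(16*A))
k = -1408/873 (k = 1/((1/16)*(785 - 1*(-88))/(-88)) = 1/((1/16)*(-1/88)*(785 + 88)) = 1/((1/16)*(-1/88)*873) = 1/(-873/1408) = -1408/873 ≈ -1.6128)
-k = -1*(-1408/873) = 1408/873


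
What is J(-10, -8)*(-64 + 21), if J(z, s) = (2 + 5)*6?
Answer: -1806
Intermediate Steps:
J(z, s) = 42 (J(z, s) = 7*6 = 42)
J(-10, -8)*(-64 + 21) = 42*(-64 + 21) = 42*(-43) = -1806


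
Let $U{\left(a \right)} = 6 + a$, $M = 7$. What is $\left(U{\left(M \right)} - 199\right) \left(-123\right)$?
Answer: $22878$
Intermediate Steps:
$\left(U{\left(M \right)} - 199\right) \left(-123\right) = \left(\left(6 + 7\right) - 199\right) \left(-123\right) = \left(13 - 199\right) \left(-123\right) = \left(-186\right) \left(-123\right) = 22878$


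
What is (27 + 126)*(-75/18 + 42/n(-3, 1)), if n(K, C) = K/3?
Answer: -14127/2 ≈ -7063.5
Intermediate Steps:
n(K, C) = K/3 (n(K, C) = K*(1/3) = K/3)
(27 + 126)*(-75/18 + 42/n(-3, 1)) = (27 + 126)*(-75/18 + 42/(((1/3)*(-3)))) = 153*(-75*1/18 + 42/(-1)) = 153*(-25/6 + 42*(-1)) = 153*(-25/6 - 42) = 153*(-277/6) = -14127/2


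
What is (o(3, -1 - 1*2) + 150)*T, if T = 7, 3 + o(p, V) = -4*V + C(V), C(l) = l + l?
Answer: 1071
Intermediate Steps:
C(l) = 2*l
o(p, V) = -3 - 2*V (o(p, V) = -3 + (-4*V + 2*V) = -3 - 2*V)
(o(3, -1 - 1*2) + 150)*T = ((-3 - 2*(-1 - 1*2)) + 150)*7 = ((-3 - 2*(-1 - 2)) + 150)*7 = ((-3 - 2*(-3)) + 150)*7 = ((-3 + 6) + 150)*7 = (3 + 150)*7 = 153*7 = 1071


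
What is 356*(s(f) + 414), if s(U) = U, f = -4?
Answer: 145960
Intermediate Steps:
356*(s(f) + 414) = 356*(-4 + 414) = 356*410 = 145960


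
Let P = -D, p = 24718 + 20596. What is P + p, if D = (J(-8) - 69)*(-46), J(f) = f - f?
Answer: 42140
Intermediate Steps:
J(f) = 0
p = 45314
D = 3174 (D = (0 - 69)*(-46) = -69*(-46) = 3174)
P = -3174 (P = -1*3174 = -3174)
P + p = -3174 + 45314 = 42140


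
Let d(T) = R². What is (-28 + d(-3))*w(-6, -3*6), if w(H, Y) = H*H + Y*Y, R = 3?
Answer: -6840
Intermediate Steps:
w(H, Y) = H² + Y²
d(T) = 9 (d(T) = 3² = 9)
(-28 + d(-3))*w(-6, -3*6) = (-28 + 9)*((-6)² + (-3*6)²) = -19*(36 + (-18)²) = -19*(36 + 324) = -19*360 = -6840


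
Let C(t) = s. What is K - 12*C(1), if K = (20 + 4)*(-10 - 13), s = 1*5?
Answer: -612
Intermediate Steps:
s = 5
C(t) = 5
K = -552 (K = 24*(-23) = -552)
K - 12*C(1) = -552 - 12*5 = -552 - 60 = -612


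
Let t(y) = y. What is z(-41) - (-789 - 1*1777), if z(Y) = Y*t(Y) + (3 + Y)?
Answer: 4209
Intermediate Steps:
z(Y) = 3 + Y + Y**2 (z(Y) = Y*Y + (3 + Y) = Y**2 + (3 + Y) = 3 + Y + Y**2)
z(-41) - (-789 - 1*1777) = (3 - 41 + (-41)**2) - (-789 - 1*1777) = (3 - 41 + 1681) - (-789 - 1777) = 1643 - 1*(-2566) = 1643 + 2566 = 4209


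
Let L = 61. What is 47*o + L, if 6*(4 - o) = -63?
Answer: 1485/2 ≈ 742.50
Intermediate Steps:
o = 29/2 (o = 4 - 1/6*(-63) = 4 + 21/2 = 29/2 ≈ 14.500)
47*o + L = 47*(29/2) + 61 = 1363/2 + 61 = 1485/2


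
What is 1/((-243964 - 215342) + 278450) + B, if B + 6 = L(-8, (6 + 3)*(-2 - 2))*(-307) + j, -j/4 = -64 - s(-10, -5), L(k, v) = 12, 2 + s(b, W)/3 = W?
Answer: -636251409/180856 ≈ -3518.0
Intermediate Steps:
s(b, W) = -6 + 3*W
j = 172 (j = -4*(-64 - (-6 + 3*(-5))) = -4*(-64 - (-6 - 15)) = -4*(-64 - 1*(-21)) = -4*(-64 + 21) = -4*(-43) = 172)
B = -3518 (B = -6 + (12*(-307) + 172) = -6 + (-3684 + 172) = -6 - 3512 = -3518)
1/((-243964 - 215342) + 278450) + B = 1/((-243964 - 215342) + 278450) - 3518 = 1/(-459306 + 278450) - 3518 = 1/(-180856) - 3518 = -1/180856 - 3518 = -636251409/180856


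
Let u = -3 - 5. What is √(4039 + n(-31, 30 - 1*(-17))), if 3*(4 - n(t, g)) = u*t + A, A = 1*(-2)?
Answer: √3961 ≈ 62.936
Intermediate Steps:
u = -8
A = -2
n(t, g) = 14/3 + 8*t/3 (n(t, g) = 4 - (-8*t - 2)/3 = 4 - (-2 - 8*t)/3 = 4 + (⅔ + 8*t/3) = 14/3 + 8*t/3)
√(4039 + n(-31, 30 - 1*(-17))) = √(4039 + (14/3 + (8/3)*(-31))) = √(4039 + (14/3 - 248/3)) = √(4039 - 78) = √3961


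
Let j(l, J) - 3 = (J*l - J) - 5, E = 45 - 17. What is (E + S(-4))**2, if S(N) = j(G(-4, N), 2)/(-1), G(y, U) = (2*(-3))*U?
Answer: 256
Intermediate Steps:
G(y, U) = -6*U
E = 28
j(l, J) = -2 - J + J*l (j(l, J) = 3 + ((J*l - J) - 5) = 3 + ((-J + J*l) - 5) = 3 + (-5 - J + J*l) = -2 - J + J*l)
S(N) = 4 + 12*N (S(N) = (-2 - 1*2 + 2*(-6*N))/(-1) = (-2 - 2 - 12*N)*(-1) = (-4 - 12*N)*(-1) = 4 + 12*N)
(E + S(-4))**2 = (28 + (4 + 12*(-4)))**2 = (28 + (4 - 48))**2 = (28 - 44)**2 = (-16)**2 = 256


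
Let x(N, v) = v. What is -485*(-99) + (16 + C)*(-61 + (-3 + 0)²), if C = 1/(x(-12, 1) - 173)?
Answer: 2028882/43 ≈ 47183.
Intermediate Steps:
C = -1/172 (C = 1/(1 - 173) = 1/(-172) = -1/172 ≈ -0.0058140)
-485*(-99) + (16 + C)*(-61 + (-3 + 0)²) = -485*(-99) + (16 - 1/172)*(-61 + (-3 + 0)²) = 48015 + 2751*(-61 + (-3)²)/172 = 48015 + 2751*(-61 + 9)/172 = 48015 + (2751/172)*(-52) = 48015 - 35763/43 = 2028882/43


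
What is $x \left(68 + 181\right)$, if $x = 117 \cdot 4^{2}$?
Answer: $466128$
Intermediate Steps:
$x = 1872$ ($x = 117 \cdot 16 = 1872$)
$x \left(68 + 181\right) = 1872 \left(68 + 181\right) = 1872 \cdot 249 = 466128$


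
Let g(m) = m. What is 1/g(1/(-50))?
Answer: -50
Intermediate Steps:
1/g(1/(-50)) = 1/(1/(-50)) = 1/(-1/50) = -50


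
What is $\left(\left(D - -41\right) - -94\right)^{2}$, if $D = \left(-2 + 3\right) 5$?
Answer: $19600$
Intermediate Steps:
$D = 5$ ($D = 1 \cdot 5 = 5$)
$\left(\left(D - -41\right) - -94\right)^{2} = \left(\left(5 - -41\right) - -94\right)^{2} = \left(\left(5 + 41\right) + 94\right)^{2} = \left(46 + 94\right)^{2} = 140^{2} = 19600$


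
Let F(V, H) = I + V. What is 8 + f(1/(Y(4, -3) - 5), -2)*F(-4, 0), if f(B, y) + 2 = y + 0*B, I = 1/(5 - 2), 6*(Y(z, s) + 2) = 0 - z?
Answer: 68/3 ≈ 22.667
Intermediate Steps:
Y(z, s) = -2 - z/6 (Y(z, s) = -2 + (0 - z)/6 = -2 + (-z)/6 = -2 - z/6)
I = 1/3 ≈ 0.33333
F(V, H) = 1/3 + V
f(B, y) = -2 + y (f(B, y) = -2 + (y + 0*B) = -2 + (y + 0) = -2 + y)
8 + f(1/(Y(4, -3) - 5), -2)*F(-4, 0) = 8 + (-2 - 2)*(1/3 - 4) = 8 - 4*(-11/3) = 8 + 44/3 = 68/3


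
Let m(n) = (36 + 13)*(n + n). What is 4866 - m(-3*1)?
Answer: 5160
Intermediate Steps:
m(n) = 98*n (m(n) = 49*(2*n) = 98*n)
4866 - m(-3*1) = 4866 - 98*(-3*1) = 4866 - 98*(-3) = 4866 - 1*(-294) = 4866 + 294 = 5160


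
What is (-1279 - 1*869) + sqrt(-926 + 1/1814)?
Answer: -2148 + 37*I*sqrt(2225778)/1814 ≈ -2148.0 + 30.43*I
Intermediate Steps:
(-1279 - 1*869) + sqrt(-926 + 1/1814) = (-1279 - 869) + sqrt(-926 + 1/1814) = -2148 + sqrt(-1679763/1814) = -2148 + 37*I*sqrt(2225778)/1814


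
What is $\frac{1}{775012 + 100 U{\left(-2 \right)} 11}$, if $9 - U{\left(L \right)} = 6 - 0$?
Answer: $\frac{1}{778312} \approx 1.2848 \cdot 10^{-6}$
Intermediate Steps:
$U{\left(L \right)} = 3$ ($U{\left(L \right)} = 9 - \left(6 - 0\right) = 9 - \left(6 + 0\right) = 9 - 6 = 3$)
$\frac{1}{775012 + 100 U{\left(-2 \right)} 11} = \frac{1}{775012 + 100 \cdot 3 \cdot 11} = \frac{1}{775012 + 300 \cdot 11} = \frac{1}{775012 + 3300} = \frac{1}{778312}$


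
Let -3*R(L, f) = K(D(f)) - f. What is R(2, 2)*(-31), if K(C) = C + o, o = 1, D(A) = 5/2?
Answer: 31/2 ≈ 15.500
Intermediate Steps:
D(A) = 5/2 (D(A) = 5*(1/2) = 5/2)
K(C) = 1 + C (K(C) = C + 1 = 1 + C)
R(L, f) = -7/6 + f/3 (R(L, f) = -((1 + 5/2) - f)/3 = -(7/2 - f)/3 = -7/6 + f/3)
R(2, 2)*(-31) = (-7/6 + (1/3)*2)*(-31) = (-7/6 + 2/3)*(-31) = -1/2*(-31) = 31/2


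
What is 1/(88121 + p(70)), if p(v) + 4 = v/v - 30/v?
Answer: 7/616823 ≈ 1.1348e-5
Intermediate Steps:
p(v) = -3 - 30/v (p(v) = -4 + (v/v - 30/v) = -4 + (1 - 30/v) = -3 - 30/v)
1/(88121 + p(70)) = 1/(88121 + (-3 - 30/70)) = 1/(88121 + (-3 - 30*1/70)) = 1/(88121 + (-3 - 3/7)) = 1/(88121 - 24/7) = 1/(616823/7) = 7/616823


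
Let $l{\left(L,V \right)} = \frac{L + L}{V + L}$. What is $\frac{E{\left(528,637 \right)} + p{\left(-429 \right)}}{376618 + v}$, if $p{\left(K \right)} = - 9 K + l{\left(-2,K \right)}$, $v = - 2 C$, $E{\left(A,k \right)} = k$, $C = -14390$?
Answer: $\frac{969321}{87363269} \approx 0.011095$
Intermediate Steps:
$l{\left(L,V \right)} = \frac{2 L}{L + V}$
$v = 28780$ ($v = \left(-2\right) \left(-14390\right) = 28780$)
$p{\left(K \right)} = - 9 K - \frac{4}{-2 + K}$ ($p{\left(K \right)} = - 9 K + 2 \left(-2\right) \frac{1}{-2 + K} = - 9 K - \frac{4}{-2 + K}$)
$\frac{E{\left(528,637 \right)} + p{\left(-429 \right)}}{376618 + v} = \frac{637 + \frac{-4 - - 3861 \left(-2 - 429\right)}{-2 - 429}}{376618 + 28780} = \frac{637 + \frac{-4 - \left(-3861\right) \left(-431\right)}{-431}}{405398} = \left(637 - \frac{-4 - 1664091}{431}\right) \frac{1}{405398} = \left(637 - - \frac{1664095}{431}\right) \frac{1}{405398} = \left(637 + \frac{1664095}{431}\right) \frac{1}{405398} = \frac{1938642}{431} \cdot \frac{1}{405398} = \frac{969321}{87363269}$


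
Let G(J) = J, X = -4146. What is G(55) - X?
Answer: 4201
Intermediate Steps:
G(55) - X = 55 - 1*(-4146) = 55 + 4146 = 4201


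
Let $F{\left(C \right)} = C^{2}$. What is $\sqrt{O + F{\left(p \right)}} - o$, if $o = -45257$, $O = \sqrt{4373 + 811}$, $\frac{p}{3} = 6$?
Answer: $45257 + 6 \sqrt{11} \approx 45277.0$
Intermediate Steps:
$p = 18$ ($p = 3 \cdot 6 = 18$)
$O = 72$ ($O = \sqrt{5184} = 72$)
$\sqrt{O + F{\left(p \right)}} - o = \sqrt{72 + 18^{2}} - -45257 = \sqrt{72 + 324} + 45257 = \sqrt{396} + 45257 = 6 \sqrt{11} + 45257 = 45257 + 6 \sqrt{11}$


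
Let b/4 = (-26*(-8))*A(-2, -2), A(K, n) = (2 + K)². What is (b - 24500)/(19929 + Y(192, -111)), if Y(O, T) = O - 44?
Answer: -24500/20077 ≈ -1.2203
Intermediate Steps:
Y(O, T) = -44 + O
b = 0 (b = 4*((-26*(-8))*(2 - 2)²) = 4*(208*0²) = 4*(208*0) = 4*0 = 0)
(b - 24500)/(19929 + Y(192, -111)) = (0 - 24500)/(19929 + (-44 + 192)) = -24500/(19929 + 148) = -24500/20077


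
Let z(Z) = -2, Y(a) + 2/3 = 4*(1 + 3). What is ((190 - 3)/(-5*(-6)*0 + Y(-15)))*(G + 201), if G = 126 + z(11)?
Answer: 182325/46 ≈ 3963.6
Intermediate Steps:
Y(a) = 46/3 (Y(a) = -⅔ + 4*(1 + 3) = -⅔ + 4*4 = -⅔ + 16 = 46/3)
G = 124 (G = 126 - 2 = 124)
((190 - 3)/(-5*(-6)*0 + Y(-15)))*(G + 201) = ((190 - 3)/(-5*(-6)*0 + 46/3))*(124 + 201) = (187/(30*0 + 46/3))*325 = (187/(0 + 46/3))*325 = (187/(46/3))*325 = (187*(3/46))*325 = (561/46)*325 = 182325/46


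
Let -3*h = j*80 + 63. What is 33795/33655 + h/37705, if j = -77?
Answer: 805583192/761377065 ≈ 1.0581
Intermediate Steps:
h = 6097/3 (h = -(-77*80 + 63)/3 = -(-6160 + 63)/3 = -⅓*(-6097) = 6097/3 ≈ 2032.3)
33795/33655 + h/37705 = 33795/33655 + (6097/3)/37705 = 33795*(1/33655) + (6097/3)*(1/37705) = 6759/6731 + 6097/113115 = 805583192/761377065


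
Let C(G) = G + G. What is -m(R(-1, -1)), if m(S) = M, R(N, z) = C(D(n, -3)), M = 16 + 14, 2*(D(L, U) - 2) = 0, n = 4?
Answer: -30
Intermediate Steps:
D(L, U) = 2 (D(L, U) = 2 + (1/2)*0 = 2 + 0 = 2)
C(G) = 2*G
M = 30
R(N, z) = 4 (R(N, z) = 2*2 = 4)
m(S) = 30
-m(R(-1, -1)) = -1*30 = -30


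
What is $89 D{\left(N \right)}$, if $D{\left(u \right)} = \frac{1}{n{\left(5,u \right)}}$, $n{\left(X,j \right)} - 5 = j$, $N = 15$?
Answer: $\frac{89}{20} \approx 4.45$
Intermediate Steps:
$n{\left(X,j \right)} = 5 + j$
$D{\left(u \right)} = \frac{1}{5 + u}$
$89 D{\left(N \right)} = \frac{89}{5 + 15} = \frac{89}{20}$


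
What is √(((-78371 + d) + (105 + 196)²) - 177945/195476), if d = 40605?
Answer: √504709087891535/97738 ≈ 229.86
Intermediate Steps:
√(((-78371 + d) + (105 + 196)²) - 177945/195476) = √(((-78371 + 40605) + (105 + 196)²) - 177945/195476) = √((-37766 + 301²) - 177945*1/195476) = √((-37766 + 90601) - 177945/195476) = √(52835 - 177945/195476) = √(10327796515/195476) = √504709087891535/97738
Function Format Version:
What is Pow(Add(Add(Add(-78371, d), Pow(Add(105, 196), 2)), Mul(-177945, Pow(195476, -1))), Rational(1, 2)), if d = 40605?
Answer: Mul(Rational(1, 97738), Pow(504709087891535, Rational(1, 2))) ≈ 229.86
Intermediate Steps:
Pow(Add(Add(Add(-78371, d), Pow(Add(105, 196), 2)), Mul(-177945, Pow(195476, -1))), Rational(1, 2)) = Pow(Add(Add(Add(-78371, 40605), Pow(Add(105, 196), 2)), Mul(-177945, Pow(195476, -1))), Rational(1, 2)) = Pow(Add(Add(-37766, Pow(301, 2)), Mul(-177945, Rational(1, 195476))), Rational(1, 2)) = Pow(Add(Add(-37766, 90601), Rational(-177945, 195476)), Rational(1, 2)) = Pow(Add(52835, Rational(-177945, 195476)), Rational(1, 2)) = Pow(Rational(10327796515, 195476), Rational(1, 2)) = Mul(Rational(1, 97738), Pow(504709087891535, Rational(1, 2)))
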